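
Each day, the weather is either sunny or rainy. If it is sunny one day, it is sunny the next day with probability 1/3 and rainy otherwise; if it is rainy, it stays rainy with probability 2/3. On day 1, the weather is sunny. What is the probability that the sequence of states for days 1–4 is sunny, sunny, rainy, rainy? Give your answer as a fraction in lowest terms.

4/27

Day 1 is given. For each transition, use the conditional probability from the current state:
P(sunny | sunny) = 1/3; P(rainy | sunny) = 2/3; P(rainy | rainy) = 2/3.
P = 1/3 × 2/3 × 2/3 = 4/27.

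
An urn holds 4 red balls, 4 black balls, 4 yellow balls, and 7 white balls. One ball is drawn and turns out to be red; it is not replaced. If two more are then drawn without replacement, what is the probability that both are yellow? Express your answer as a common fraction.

2/51

With the first ball removed, 4 yellow remain out of 18.
P = 4/18 × 3/17 = 12/306 = 2/51.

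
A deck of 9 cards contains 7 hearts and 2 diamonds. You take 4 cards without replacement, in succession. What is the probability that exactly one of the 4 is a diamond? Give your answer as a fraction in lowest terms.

5/9

One ordering (a diamond drawn first) has probability 2/9 × 7/8 × 6/7 × 5/6 = 420/3024 = 5/36.
There are C(4,1) = 4 such orderings, each equally likely, so P = 4 × 5/36 = 5/9.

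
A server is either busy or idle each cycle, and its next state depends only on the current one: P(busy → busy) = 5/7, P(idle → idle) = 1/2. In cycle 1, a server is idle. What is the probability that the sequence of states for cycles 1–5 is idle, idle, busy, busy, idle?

5/98

Cycle 1 is given. For each transition, use the conditional probability from the current state:
P(idle | idle) = 1/2; P(busy | idle) = 1/2; P(busy | busy) = 5/7; P(idle | busy) = 2/7.
P = 1/2 × 1/2 × 5/7 × 2/7 = 10/196 = 5/98.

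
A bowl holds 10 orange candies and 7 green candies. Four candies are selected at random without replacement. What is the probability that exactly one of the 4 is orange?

5/34

One ordering (orange drawn first) has probability 10/17 × 7/16 × 6/15 × 5/14 = 2100/57120 = 5/136.
There are C(4,1) = 4 such orderings, each equally likely, so P = 4 × 5/136 = 5/34.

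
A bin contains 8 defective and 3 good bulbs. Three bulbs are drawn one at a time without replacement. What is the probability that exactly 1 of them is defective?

One ordering (defective drawn first) has probability 8/11 × 3/10 × 2/9 = 48/990 = 8/165.
There are C(3,1) = 3 such orderings, each equally likely, so P = 3 × 8/165 = 8/55.

8/55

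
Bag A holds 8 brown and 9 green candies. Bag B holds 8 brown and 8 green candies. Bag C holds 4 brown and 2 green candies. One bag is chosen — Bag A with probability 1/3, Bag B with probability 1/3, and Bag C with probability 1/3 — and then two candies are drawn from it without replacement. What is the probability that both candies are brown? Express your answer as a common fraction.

214/765

From Bag A: P(both brown) = (8/17)(7/16) = 7/34.
From Bag B: P(both brown) = (8/16)(7/15) = 7/30.
From Bag C: P(both brown) = (4/6)(3/5) = 2/5.
Total probability = (1/3)(7/34) + (1/3)(7/30) + (1/3)(2/5) = 214/765.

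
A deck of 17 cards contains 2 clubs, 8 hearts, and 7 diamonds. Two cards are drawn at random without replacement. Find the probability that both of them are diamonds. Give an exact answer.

21/136

P = 7/17 × 6/16 = 42/272 = 21/136.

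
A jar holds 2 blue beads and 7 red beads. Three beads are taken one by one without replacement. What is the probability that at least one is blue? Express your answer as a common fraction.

7/12

P(no blue) = 7/9 × 6/8 × 5/7 = 210/504 = 5/12.
P(at least one) = 1 − 5/12 = 7/12.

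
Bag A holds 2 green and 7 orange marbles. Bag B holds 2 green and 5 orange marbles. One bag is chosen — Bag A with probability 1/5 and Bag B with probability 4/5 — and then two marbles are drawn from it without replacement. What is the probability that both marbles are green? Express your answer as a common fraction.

From Bag A: P(both green) = (2/9)(1/8) = 1/36.
From Bag B: P(both green) = (2/7)(1/6) = 1/21.
Total probability = (1/5)(1/36) + (4/5)(1/21) = 11/252.

11/252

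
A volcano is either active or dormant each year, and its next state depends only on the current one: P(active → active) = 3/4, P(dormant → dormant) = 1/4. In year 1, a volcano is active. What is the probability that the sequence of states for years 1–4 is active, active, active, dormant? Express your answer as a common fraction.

9/64

Year 1 is given. For each transition, use the conditional probability from the current state:
P(active | active) = 3/4; P(active | active) = 3/4; P(dormant | active) = 1/4.
P = 3/4 × 3/4 × 1/4 = 9/64.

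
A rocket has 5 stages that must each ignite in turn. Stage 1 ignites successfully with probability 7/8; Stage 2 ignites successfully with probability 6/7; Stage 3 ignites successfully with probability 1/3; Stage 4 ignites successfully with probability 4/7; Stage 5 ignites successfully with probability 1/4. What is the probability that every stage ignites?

1/28

Multiplying along the chain,
P = 7/8 × 6/7 × 1/3 × 4/7 × 1/4 = 168/4704 = 1/28.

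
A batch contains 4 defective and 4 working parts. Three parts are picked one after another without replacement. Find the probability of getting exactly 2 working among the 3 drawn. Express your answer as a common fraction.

3/7

One ordering (working drawn first) has probability 4/8 × 3/7 × 4/6 = 48/336 = 1/7.
There are C(3,2) = 3 such orderings, each equally likely, so P = 3 × 1/7 = 3/7.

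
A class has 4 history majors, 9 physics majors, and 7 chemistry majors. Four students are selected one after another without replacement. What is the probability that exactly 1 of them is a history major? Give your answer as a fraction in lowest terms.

One ordering (a history major drawn first) has probability 4/20 × 16/19 × 15/18 × 14/17 = 13440/116280 = 112/969.
There are C(4,1) = 4 such orderings, each equally likely, so P = 4 × 112/969 = 448/969.

448/969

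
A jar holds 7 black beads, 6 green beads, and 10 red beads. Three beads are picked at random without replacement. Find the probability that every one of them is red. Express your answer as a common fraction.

120/1771

P(every draw is red) = 10/23 × 9/22 × 8/21 = 720/10626 = 120/1771.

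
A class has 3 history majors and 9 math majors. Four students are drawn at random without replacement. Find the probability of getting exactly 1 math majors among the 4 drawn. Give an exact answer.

One ordering (a math major drawn first) has probability 9/12 × 3/11 × 2/10 × 1/9 = 54/11880 = 1/220.
There are C(4,1) = 4 such orderings, each equally likely, so P = 4 × 1/220 = 1/55.

1/55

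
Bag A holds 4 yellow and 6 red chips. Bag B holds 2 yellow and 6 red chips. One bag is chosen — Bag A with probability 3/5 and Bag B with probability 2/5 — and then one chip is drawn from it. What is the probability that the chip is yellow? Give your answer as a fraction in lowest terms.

From Bag A: P(yellow) = 4/10.
From Bag B: P(yellow) = 2/8.
Total probability = (3/5)(4/10) + (2/5)(2/8) = 17/50.

17/50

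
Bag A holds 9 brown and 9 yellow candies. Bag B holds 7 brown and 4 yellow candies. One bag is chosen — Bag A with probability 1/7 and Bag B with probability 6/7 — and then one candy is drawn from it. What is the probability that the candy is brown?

95/154

From Bag A: P(brown) = 9/18.
From Bag B: P(brown) = 7/11.
Total probability = (1/7)(9/18) + (6/7)(7/11) = 95/154.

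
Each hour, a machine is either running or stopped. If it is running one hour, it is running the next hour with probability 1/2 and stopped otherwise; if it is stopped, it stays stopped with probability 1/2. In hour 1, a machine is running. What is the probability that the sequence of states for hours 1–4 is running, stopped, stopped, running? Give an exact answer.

Hour 1 is given. For each transition, use the conditional probability from the current state:
P(stopped | running) = 1/2; P(stopped | stopped) = 1/2; P(running | stopped) = 1/2.
P = 1/2 × 1/2 × 1/2 = 1/8.

1/8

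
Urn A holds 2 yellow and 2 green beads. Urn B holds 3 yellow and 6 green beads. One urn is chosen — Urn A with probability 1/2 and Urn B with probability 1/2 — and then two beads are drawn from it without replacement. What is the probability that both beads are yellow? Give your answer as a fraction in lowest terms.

From Urn A: P(both yellow) = (2/4)(1/3) = 1/6.
From Urn B: P(both yellow) = (3/9)(2/8) = 1/12.
Total probability = (1/2)(1/6) + (1/2)(1/12) = 1/8.

1/8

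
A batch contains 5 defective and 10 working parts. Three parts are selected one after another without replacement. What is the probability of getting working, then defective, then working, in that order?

Each draw changes the counts, so multiply the conditional probabilities along the sequence:
P = 10/15 × 5/14 × 9/13 = 450/2730 = 15/91.

15/91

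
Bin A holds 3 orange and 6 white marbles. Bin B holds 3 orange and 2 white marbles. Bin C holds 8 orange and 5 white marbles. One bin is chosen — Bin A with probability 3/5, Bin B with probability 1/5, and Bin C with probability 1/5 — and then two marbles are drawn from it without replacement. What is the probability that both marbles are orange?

709/3900

From Bin A: P(both orange) = (3/9)(2/8) = 1/12.
From Bin B: P(both orange) = (3/5)(2/4) = 3/10.
From Bin C: P(both orange) = (8/13)(7/12) = 14/39.
Total probability = (3/5)(1/12) + (1/5)(3/10) + (1/5)(14/39) = 709/3900.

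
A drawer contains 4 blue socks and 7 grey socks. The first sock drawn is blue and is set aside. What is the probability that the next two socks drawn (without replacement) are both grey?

With the first sock removed, 7 grey remain out of 10.
P = 7/10 × 6/9 = 42/90 = 7/15.

7/15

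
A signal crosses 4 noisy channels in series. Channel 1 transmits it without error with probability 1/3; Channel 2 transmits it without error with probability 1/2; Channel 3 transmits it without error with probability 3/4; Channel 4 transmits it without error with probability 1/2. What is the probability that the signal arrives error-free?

Multiplying along the chain,
P = 1/3 × 1/2 × 3/4 × 1/2 = 3/48 = 1/16.

1/16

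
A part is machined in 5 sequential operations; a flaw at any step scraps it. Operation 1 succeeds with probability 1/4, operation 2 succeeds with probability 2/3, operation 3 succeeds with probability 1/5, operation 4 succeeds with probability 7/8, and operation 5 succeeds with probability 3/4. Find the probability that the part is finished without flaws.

7/320

The events are sequential, so multiply the conditional probabilities:
P = 1/4 × 2/3 × 1/5 × 7/8 × 3/4 = 42/1920 = 7/320.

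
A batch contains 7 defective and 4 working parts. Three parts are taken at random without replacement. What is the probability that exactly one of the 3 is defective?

One ordering (defective drawn first) has probability 7/11 × 4/10 × 3/9 = 84/990 = 14/165.
There are C(3,1) = 3 such orderings, each equally likely, so P = 3 × 14/165 = 14/55.

14/55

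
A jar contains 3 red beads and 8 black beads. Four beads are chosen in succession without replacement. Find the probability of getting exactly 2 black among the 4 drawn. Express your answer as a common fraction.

One ordering (black drawn first) has probability 8/11 × 7/10 × 3/9 × 2/8 = 336/7920 = 7/165.
There are C(4,2) = 6 such orderings, each equally likely, so P = 6 × 7/165 = 14/55.

14/55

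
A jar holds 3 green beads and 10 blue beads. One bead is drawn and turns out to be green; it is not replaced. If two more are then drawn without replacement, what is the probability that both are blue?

15/22

With the first bead removed, 10 blue remain out of 12.
P = 10/12 × 9/11 = 90/132 = 15/22.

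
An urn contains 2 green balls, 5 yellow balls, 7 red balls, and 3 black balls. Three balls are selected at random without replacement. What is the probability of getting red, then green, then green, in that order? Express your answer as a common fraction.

Each draw changes the counts, so multiply the conditional probabilities along the sequence:
P = 7/17 × 2/16 × 1/15 = 14/4080 = 7/2040.

7/2040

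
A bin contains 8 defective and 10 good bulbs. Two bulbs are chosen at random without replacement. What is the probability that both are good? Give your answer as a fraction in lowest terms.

5/17

P = 10/18 × 9/17 = 90/306 = 5/17.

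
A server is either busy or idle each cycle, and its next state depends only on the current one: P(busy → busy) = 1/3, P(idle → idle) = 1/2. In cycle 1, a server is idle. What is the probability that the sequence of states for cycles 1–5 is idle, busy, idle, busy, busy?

1/18

Cycle 1 is given. For each transition, use the conditional probability from the current state:
P(busy | idle) = 1/2; P(idle | busy) = 2/3; P(busy | idle) = 1/2; P(busy | busy) = 1/3.
P = 1/2 × 2/3 × 1/2 × 1/3 = 2/36 = 1/18.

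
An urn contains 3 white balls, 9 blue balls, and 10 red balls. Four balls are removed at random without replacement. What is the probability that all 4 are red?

P = 10/22 × 9/21 × 8/20 × 7/19 = 5040/175560 = 6/209.

6/209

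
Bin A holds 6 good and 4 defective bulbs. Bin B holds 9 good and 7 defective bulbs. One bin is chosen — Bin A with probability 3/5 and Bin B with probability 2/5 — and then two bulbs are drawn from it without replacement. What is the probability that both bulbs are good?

8/25

From Bin A: P(both good) = (6/10)(5/9) = 1/3.
From Bin B: P(both good) = (9/16)(8/15) = 3/10.
Total probability = (3/5)(1/3) + (2/5)(3/10) = 8/25.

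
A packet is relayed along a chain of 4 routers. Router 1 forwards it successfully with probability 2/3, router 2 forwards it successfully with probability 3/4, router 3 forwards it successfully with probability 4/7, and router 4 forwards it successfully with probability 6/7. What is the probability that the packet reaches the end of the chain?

The events are sequential, so multiply the conditional probabilities:
P = 2/3 × 3/4 × 4/7 × 6/7 = 144/588 = 12/49.

12/49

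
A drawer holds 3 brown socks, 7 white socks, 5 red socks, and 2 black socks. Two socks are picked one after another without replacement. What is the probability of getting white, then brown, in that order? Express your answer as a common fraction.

Each draw changes the counts, so multiply the conditional probabilities along the sequence:
P = 7/17 × 3/16 = 21/272.

21/272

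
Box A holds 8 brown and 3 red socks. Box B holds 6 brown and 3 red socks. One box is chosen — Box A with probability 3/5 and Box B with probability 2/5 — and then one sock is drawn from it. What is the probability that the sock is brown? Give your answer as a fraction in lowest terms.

116/165

From Box A: P(brown) = 8/11.
From Box B: P(brown) = 6/9.
Total probability = (3/5)(8/11) + (2/5)(6/9) = 116/165.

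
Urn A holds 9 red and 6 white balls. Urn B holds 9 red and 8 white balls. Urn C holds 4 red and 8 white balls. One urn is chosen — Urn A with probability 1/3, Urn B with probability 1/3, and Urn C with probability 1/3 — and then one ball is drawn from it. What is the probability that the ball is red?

From Urn A: P(red) = 9/15.
From Urn B: P(red) = 9/17.
From Urn C: P(red) = 4/12.
Total probability = (1/3)(9/15) + (1/3)(9/17) + (1/3)(4/12) = 373/765.

373/765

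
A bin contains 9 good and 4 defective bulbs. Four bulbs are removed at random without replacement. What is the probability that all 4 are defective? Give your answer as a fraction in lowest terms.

1/715

P(every draw is defective) = 4/13 × 3/12 × 2/11 × 1/10 = 24/17160 = 1/715.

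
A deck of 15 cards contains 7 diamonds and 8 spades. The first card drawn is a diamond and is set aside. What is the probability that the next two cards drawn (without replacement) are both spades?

4/13

With the first card removed, 8 spades remain out of 14.
P = 8/14 × 7/13 = 56/182 = 4/13.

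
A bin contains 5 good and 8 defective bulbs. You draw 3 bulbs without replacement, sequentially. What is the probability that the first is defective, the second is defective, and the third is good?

Multiply the probability of each draw given the previous ones:
P = 8/13 × 7/12 × 5/11 = 280/1716 = 70/429.

70/429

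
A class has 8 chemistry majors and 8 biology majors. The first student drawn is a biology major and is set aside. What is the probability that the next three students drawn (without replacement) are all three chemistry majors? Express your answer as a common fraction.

After the first draw, 8 of the remaining 15 students are chemistry majors.
P = 8/15 × 7/14 × 6/13 = 336/2730 = 8/65.

8/65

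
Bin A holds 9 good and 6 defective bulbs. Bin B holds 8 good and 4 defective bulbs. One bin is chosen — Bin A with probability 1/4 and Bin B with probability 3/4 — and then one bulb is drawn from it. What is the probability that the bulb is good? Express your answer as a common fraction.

From Bin A: P(good) = 9/15.
From Bin B: P(good) = 8/12.
Total probability = (1/4)(9/15) + (3/4)(8/12) = 13/20.

13/20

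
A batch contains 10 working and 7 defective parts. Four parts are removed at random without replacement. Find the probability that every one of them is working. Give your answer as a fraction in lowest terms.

P = 10/17 × 9/16 × 8/15 × 7/14 = 5040/57120 = 3/34.

3/34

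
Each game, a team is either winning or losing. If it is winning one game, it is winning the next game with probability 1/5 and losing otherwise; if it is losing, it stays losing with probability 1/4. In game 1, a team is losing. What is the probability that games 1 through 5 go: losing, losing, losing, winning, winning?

Game 1 is given. For each transition, use the conditional probability from the current state:
P(losing | losing) = 1/4; P(losing | losing) = 1/4; P(winning | losing) = 3/4; P(winning | winning) = 1/5.
P = 1/4 × 1/4 × 3/4 × 1/5 = 3/320.

3/320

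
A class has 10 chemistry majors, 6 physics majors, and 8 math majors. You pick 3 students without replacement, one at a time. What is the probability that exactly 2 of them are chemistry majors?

315/1012

One ordering (chemistry majors drawn first) has probability 10/24 × 9/23 × 14/22 = 1260/12144 = 105/1012.
There are C(3,2) = 3 such orderings, each equally likely, so P = 3 × 105/1012 = 315/1012.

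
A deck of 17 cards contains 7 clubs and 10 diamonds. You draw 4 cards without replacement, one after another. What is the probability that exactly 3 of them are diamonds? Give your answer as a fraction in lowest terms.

6/17

One ordering (diamonds drawn first) has probability 10/17 × 9/16 × 8/15 × 7/14 = 5040/57120 = 3/34.
There are C(4,3) = 4 such orderings, each equally likely, so P = 4 × 3/34 = 6/17.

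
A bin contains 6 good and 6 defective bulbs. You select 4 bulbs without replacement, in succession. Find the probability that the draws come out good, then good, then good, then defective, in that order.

Multiply the probability of each draw given the previous ones:
P = 6/12 × 5/11 × 4/10 × 6/9 = 720/11880 = 2/33.

2/33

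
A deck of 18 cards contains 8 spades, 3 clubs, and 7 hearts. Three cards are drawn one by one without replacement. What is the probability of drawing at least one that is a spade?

P(no spades) = 10/18 × 9/17 × 8/16 = 720/4896 = 5/34.
P(at least one) = 1 − 5/34 = 29/34.

29/34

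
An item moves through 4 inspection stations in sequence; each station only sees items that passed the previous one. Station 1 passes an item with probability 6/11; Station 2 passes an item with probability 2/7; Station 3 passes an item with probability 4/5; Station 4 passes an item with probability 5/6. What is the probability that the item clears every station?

Each stage is reached only if all earlier stages succeed, so
P = 6/11 × 2/7 × 4/5 × 5/6 = 240/2310 = 8/77.

8/77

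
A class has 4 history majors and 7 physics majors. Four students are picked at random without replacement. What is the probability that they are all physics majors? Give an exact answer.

P = 7/11 × 6/10 × 5/9 × 4/8 = 840/7920 = 7/66.

7/66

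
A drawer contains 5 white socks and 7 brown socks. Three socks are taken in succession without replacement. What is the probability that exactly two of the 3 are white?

One ordering (white drawn first) has probability 5/12 × 4/11 × 7/10 = 140/1320 = 7/66.
There are C(3,2) = 3 such orderings, each equally likely, so P = 3 × 7/66 = 7/22.

7/22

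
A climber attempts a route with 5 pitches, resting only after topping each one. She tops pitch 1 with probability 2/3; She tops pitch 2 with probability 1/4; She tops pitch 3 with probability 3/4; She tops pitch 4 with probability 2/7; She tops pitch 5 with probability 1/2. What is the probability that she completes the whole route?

1/56

The events are sequential, so multiply the conditional probabilities:
P = 2/3 × 1/4 × 3/4 × 2/7 × 1/2 = 12/672 = 1/56.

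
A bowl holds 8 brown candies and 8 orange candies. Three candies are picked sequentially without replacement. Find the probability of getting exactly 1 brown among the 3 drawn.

One ordering (brown drawn first) has probability 8/16 × 8/15 × 7/14 = 448/3360 = 2/15.
There are C(3,1) = 3 such orderings, each equally likely, so P = 3 × 2/15 = 2/5.

2/5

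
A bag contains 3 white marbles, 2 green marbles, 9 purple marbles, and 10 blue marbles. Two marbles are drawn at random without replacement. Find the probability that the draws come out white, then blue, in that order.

Chain rule:
P = 3/24 × 10/23 = 30/552 = 5/92.

5/92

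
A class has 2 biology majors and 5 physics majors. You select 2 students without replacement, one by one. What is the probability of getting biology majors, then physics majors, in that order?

5/21

Multiply the probability of each draw given the previous ones:
P = 2/7 × 5/6 = 10/42 = 5/21.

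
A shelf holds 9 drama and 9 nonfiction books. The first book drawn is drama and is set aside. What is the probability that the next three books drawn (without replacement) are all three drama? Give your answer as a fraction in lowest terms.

With the first book removed, 8 drama remain out of 17.
P = 8/17 × 7/16 × 6/15 = 336/4080 = 7/85.

7/85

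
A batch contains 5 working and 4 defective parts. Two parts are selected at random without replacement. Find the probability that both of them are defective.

P = 4/9 × 3/8 = 12/72 = 1/6.

1/6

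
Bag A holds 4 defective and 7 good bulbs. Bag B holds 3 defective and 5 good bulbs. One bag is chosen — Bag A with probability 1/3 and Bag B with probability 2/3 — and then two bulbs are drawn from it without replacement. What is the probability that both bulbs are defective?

From Bag A: P(both defective) = (4/11)(3/10) = 6/55.
From Bag B: P(both defective) = (3/8)(2/7) = 3/28.
Total probability = (1/3)(6/55) + (2/3)(3/28) = 83/770.

83/770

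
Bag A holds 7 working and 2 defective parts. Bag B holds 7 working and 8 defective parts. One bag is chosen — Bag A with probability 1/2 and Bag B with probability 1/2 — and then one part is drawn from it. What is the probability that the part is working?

28/45

From Bag A: P(working) = 7/9.
From Bag B: P(working) = 7/15.
Total probability = (1/2)(7/9) + (1/2)(7/15) = 28/45.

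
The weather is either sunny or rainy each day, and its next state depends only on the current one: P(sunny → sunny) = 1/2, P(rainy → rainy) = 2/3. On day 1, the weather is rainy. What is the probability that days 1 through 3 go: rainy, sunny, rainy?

1/6

Day 1 is given. For each transition, use the conditional probability from the current state:
P(sunny | rainy) = 1/3; P(rainy | sunny) = 1/2.
P = 1/3 × 1/2 = 1/6.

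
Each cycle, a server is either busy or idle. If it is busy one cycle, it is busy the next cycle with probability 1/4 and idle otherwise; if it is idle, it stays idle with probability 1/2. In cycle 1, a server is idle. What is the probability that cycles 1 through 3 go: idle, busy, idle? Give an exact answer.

Cycle 1 is given. For each transition, use the conditional probability from the current state:
P(busy | idle) = 1/2; P(idle | busy) = 3/4.
P = 1/2 × 3/4 = 3/8.

3/8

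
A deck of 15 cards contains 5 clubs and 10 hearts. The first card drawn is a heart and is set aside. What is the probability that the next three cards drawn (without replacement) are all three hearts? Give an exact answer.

After the first draw, 9 of the remaining 14 cards are hearts.
P = 9/14 × 8/13 × 7/12 = 504/2184 = 3/13.

3/13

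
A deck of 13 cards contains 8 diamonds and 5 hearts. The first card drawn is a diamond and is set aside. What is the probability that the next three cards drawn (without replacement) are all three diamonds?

7/44

After the first draw, 7 of the remaining 12 cards are diamonds.
P = 7/12 × 6/11 × 5/10 = 210/1320 = 7/44.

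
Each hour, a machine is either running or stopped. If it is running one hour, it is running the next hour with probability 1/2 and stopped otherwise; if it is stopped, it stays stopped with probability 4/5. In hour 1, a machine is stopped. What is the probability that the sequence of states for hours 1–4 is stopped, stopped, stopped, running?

Hour 1 is given. For each transition, use the conditional probability from the current state:
P(stopped | stopped) = 4/5; P(stopped | stopped) = 4/5; P(running | stopped) = 1/5.
P = 4/5 × 4/5 × 1/5 = 16/125.

16/125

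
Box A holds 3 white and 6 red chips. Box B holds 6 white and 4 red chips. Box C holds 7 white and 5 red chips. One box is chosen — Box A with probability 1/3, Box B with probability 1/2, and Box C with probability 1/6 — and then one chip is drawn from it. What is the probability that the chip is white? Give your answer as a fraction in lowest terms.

61/120

From Box A: P(white) = 3/9.
From Box B: P(white) = 6/10.
From Box C: P(white) = 7/12.
Total probability = (1/3)(3/9) + (1/2)(6/10) + (1/6)(7/12) = 61/120.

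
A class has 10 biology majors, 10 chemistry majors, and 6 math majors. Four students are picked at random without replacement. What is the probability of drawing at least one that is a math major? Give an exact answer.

2021/2990

P(no math majors) = 20/26 × 19/25 × 18/24 × 17/23 = 116280/358800 = 969/2990.
P(at least one) = 1 − 969/2990 = 2021/2990.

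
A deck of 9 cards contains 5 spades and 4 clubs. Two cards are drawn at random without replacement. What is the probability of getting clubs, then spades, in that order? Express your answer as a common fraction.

Each draw changes the counts, so multiply the conditional probabilities along the sequence:
P = 4/9 × 5/8 = 20/72 = 5/18.

5/18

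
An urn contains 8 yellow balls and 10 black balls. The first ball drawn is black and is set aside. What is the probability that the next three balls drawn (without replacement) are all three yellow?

With the first ball removed, 8 yellow remain out of 17.
P = 8/17 × 7/16 × 6/15 = 336/4080 = 7/85.

7/85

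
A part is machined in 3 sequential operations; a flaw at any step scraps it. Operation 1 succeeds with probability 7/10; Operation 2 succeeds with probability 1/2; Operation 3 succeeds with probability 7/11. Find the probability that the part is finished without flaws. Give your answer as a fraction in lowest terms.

49/220

Multiplying along the chain,
P = 7/10 × 1/2 × 7/11 = 49/220.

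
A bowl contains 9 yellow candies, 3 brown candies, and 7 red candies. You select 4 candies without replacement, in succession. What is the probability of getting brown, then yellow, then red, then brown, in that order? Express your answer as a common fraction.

21/5168

Each draw changes the counts, so multiply the conditional probabilities along the sequence:
P = 3/19 × 9/18 × 7/17 × 2/16 = 378/93024 = 21/5168.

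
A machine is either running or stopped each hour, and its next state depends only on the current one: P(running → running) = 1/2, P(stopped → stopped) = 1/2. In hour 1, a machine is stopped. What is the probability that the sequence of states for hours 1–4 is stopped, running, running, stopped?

1/8

Hour 1 is given. For each transition, use the conditional probability from the current state:
P(running | stopped) = 1/2; P(running | running) = 1/2; P(stopped | running) = 1/2.
P = 1/2 × 1/2 × 1/2 = 1/8.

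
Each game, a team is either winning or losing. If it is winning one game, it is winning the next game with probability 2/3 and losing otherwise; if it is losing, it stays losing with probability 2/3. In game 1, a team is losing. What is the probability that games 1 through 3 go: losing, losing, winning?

Game 1 is given. For each transition, use the conditional probability from the current state:
P(losing | losing) = 2/3; P(winning | losing) = 1/3.
P = 2/3 × 1/3 = 2/9.

2/9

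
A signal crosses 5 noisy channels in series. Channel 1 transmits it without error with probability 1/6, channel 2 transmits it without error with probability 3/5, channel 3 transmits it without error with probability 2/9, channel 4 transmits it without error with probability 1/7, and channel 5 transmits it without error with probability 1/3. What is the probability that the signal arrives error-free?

1/945

Multiplying along the chain,
P = 1/6 × 3/5 × 2/9 × 1/7 × 1/3 = 6/5670 = 1/945.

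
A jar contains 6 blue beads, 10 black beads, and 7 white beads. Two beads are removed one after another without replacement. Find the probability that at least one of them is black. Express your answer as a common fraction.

175/253

P(no black) = 13/23 × 12/22 = 156/506 = 78/253.
P(at least one) = 1 − 78/253 = 175/253.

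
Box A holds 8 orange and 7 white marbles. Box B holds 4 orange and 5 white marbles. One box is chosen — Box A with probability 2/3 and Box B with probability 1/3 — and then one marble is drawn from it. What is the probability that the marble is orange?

From Box A: P(orange) = 8/15.
From Box B: P(orange) = 4/9.
Total probability = (2/3)(8/15) + (1/3)(4/9) = 68/135.

68/135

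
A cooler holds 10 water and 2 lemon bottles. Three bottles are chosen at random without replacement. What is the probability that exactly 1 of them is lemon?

9/22

One ordering (lemon drawn first) has probability 2/12 × 10/11 × 9/10 = 180/1320 = 3/22.
There are C(3,1) = 3 such orderings, each equally likely, so P = 3 × 3/22 = 9/22.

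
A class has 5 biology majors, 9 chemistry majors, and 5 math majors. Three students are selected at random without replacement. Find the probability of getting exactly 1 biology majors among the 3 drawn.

455/969

One ordering (a biology major drawn first) has probability 5/19 × 14/18 × 13/17 = 910/5814 = 455/2907.
There are C(3,1) = 3 such orderings, each equally likely, so P = 3 × 455/2907 = 455/969.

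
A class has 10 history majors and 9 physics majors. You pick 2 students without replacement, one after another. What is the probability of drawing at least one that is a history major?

15/19

P(no history majors) = 9/19 × 8/18 = 72/342 = 4/19.
P(at least one) = 1 − 4/19 = 15/19.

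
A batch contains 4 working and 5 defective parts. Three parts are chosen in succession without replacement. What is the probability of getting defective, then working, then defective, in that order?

Chain rule:
P = 5/9 × 4/8 × 4/7 = 80/504 = 10/63.

10/63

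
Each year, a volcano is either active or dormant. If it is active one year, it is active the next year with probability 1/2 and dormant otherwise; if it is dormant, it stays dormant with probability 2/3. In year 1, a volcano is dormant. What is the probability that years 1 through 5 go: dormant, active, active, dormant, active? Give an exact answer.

1/36

Year 1 is given. For each transition, use the conditional probability from the current state:
P(active | dormant) = 1/3; P(active | active) = 1/2; P(dormant | active) = 1/2; P(active | dormant) = 1/3.
P = 1/3 × 1/2 × 1/2 × 1/3 = 1/36.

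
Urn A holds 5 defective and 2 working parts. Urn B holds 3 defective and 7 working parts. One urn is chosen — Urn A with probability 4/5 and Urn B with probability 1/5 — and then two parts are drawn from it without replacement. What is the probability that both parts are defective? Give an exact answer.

69/175

From Urn A: P(both defective) = (5/7)(4/6) = 10/21.
From Urn B: P(both defective) = (3/10)(2/9) = 1/15.
Total probability = (4/5)(10/21) + (1/5)(1/15) = 69/175.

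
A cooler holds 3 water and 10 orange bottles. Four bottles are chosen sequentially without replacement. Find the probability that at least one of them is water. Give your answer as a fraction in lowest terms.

P(no water) = 10/13 × 9/12 × 8/11 × 7/10 = 5040/17160 = 42/143.
P(at least one) = 1 − 42/143 = 101/143.

101/143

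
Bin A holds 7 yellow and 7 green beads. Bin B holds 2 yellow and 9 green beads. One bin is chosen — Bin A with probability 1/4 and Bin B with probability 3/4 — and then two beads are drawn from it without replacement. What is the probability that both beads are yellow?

From Bin A: P(both yellow) = (7/14)(6/13) = 3/13.
From Bin B: P(both yellow) = (2/11)(1/10) = 1/55.
Total probability = (1/4)(3/13) + (3/4)(1/55) = 51/715.

51/715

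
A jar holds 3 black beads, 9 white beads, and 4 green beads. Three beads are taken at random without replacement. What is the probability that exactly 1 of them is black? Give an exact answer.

One ordering (black drawn first) has probability 3/16 × 13/15 × 12/14 = 468/3360 = 39/280.
There are C(3,1) = 3 such orderings, each equally likely, so P = 3 × 39/280 = 117/280.

117/280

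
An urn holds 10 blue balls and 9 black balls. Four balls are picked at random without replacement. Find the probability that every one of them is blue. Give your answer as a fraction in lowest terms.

P = 10/19 × 9/18 × 8/17 × 7/16 = 5040/93024 = 35/646.

35/646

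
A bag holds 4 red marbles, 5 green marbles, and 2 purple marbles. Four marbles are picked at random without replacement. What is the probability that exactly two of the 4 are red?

21/55

One ordering (red drawn first) has probability 4/11 × 3/10 × 7/9 × 6/8 = 504/7920 = 7/110.
There are C(4,2) = 6 such orderings, each equally likely, so P = 6 × 7/110 = 21/55.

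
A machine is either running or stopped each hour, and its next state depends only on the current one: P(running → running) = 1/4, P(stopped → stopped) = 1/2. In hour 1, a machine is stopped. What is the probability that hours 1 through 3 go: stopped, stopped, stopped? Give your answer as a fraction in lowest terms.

1/4

Hour 1 is given. For each transition, use the conditional probability from the current state:
P(stopped | stopped) = 1/2; P(stopped | stopped) = 1/2.
P = 1/2 × 1/2 = 1/4.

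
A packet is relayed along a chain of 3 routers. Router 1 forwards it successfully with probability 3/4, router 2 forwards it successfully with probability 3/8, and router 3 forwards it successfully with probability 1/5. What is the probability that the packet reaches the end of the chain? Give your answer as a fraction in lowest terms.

The events are sequential, so multiply the conditional probabilities:
P = 3/4 × 3/8 × 1/5 = 9/160.

9/160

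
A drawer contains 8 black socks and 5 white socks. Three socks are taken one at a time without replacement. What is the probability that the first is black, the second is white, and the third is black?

70/429

Each draw changes the counts, so multiply the conditional probabilities along the sequence:
P = 8/13 × 5/12 × 7/11 = 280/1716 = 70/429.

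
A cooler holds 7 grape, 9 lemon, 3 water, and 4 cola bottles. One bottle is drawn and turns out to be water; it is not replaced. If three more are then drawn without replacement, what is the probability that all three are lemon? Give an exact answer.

With the first bottle removed, 9 lemon remain out of 22.
P = 9/22 × 8/21 × 7/20 = 504/9240 = 3/55.

3/55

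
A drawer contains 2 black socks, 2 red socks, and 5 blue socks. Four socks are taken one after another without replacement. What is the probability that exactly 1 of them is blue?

10/63

One ordering (blue drawn first) has probability 5/9 × 4/8 × 3/7 × 2/6 = 120/3024 = 5/126.
There are C(4,1) = 4 such orderings, each equally likely, so P = 4 × 5/126 = 10/63.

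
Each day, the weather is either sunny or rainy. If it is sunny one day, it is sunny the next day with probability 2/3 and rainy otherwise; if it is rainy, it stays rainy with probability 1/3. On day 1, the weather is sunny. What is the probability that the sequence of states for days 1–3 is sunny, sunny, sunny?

4/9

Day 1 is given. For each transition, use the conditional probability from the current state:
P(sunny | sunny) = 2/3; P(sunny | sunny) = 2/3.
P = 2/3 × 2/3 = 4/9.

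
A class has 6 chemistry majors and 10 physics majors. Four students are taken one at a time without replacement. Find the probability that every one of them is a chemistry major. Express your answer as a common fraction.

P(all chemistry majors) = 6/16 × 5/15 × 4/14 × 3/13 = 360/43680 = 3/364.

3/364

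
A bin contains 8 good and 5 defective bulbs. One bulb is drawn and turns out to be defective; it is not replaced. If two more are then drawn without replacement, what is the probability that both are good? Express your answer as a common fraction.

With the first bulb removed, 8 good remain out of 12.
P = 8/12 × 7/11 = 56/132 = 14/33.

14/33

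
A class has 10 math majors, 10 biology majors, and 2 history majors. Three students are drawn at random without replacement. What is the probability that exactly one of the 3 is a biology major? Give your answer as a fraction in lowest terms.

3/7

One ordering (a biology major drawn first) has probability 10/22 × 12/21 × 11/20 = 1320/9240 = 1/7.
There are C(3,1) = 3 such orderings, each equally likely, so P = 3 × 1/7 = 3/7.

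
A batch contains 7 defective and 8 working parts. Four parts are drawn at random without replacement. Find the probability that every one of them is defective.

1/39

P = 7/15 × 6/14 × 5/13 × 4/12 = 840/32760 = 1/39.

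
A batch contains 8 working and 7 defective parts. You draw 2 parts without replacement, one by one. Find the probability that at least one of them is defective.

P(no defective) = 8/15 × 7/14 = 56/210 = 4/15.
P(at least one) = 1 − 4/15 = 11/15.

11/15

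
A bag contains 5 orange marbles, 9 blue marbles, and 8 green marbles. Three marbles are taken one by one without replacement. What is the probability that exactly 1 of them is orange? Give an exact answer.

34/77

One ordering (orange drawn first) has probability 5/22 × 17/21 × 16/20 = 1360/9240 = 34/231.
There are C(3,1) = 3 such orderings, each equally likely, so P = 3 × 34/231 = 34/77.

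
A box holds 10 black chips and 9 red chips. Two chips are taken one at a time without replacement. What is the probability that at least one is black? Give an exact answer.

P(no black) = 9/19 × 8/18 = 72/342 = 4/19.
P(at least one) = 1 − 4/19 = 15/19.

15/19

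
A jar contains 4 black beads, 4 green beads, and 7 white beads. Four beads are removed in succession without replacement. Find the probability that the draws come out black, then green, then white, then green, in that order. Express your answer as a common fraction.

2/195

Multiply the probability of each draw given the previous ones:
P = 4/15 × 4/14 × 7/13 × 3/12 = 336/32760 = 2/195.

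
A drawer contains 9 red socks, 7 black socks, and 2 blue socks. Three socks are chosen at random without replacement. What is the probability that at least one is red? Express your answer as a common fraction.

61/68

P(no red) = 9/18 × 8/17 × 7/16 = 504/4896 = 7/68.
P(at least one) = 1 − 7/68 = 61/68.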